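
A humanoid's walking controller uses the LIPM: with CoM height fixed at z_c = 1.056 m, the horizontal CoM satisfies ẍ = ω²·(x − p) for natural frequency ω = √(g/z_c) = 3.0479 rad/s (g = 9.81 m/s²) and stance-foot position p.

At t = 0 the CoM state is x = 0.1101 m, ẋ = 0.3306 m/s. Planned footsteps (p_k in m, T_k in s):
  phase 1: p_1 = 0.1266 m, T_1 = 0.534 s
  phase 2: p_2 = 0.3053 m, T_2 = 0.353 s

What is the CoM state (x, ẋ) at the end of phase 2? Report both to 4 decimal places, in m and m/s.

phase 1: p=0.1266, T=0.534, ωT=1.627579, cosh=2.643968, sinh=2.447563; start (x,ẋ)=(0.110100, 0.330600) → end (x,ẋ)=(0.348457, 0.751007)
phase 2: p=0.3053, T=0.353, ωT=1.075909, cosh=1.636822, sinh=1.295834; start (x,ẋ)=(0.348457, 0.751007) → end (x,ẋ)=(0.695236, 1.399717)

x = 0.6952, ẋ = 1.3997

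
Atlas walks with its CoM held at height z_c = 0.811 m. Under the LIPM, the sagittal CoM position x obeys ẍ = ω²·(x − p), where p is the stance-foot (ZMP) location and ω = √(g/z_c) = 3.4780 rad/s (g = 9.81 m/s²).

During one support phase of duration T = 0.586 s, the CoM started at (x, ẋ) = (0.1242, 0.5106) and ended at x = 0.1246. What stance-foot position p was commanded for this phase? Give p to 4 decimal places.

p = 0.3149

ωT = 3.4780·0.586 = 2.038108; cosh(ωT) = 3.903174, sinh(ωT) = 3.772899
x(T) = p + (x₀−p)·cosh(ωT) + (ẋ₀/ω)·sinh(ωT) ⇒ p·(1 − cosh) = x(T) − x₀·cosh − (ẋ₀/ω)·sinh
numerator   = 0.1246 − (0.1242)·3.903174 − (0.5106/3.4780)·3.772899 = -0.914068
denominator = 1 − 3.903174 = -2.903174
p = -0.914068 / -2.903174 = 0.3149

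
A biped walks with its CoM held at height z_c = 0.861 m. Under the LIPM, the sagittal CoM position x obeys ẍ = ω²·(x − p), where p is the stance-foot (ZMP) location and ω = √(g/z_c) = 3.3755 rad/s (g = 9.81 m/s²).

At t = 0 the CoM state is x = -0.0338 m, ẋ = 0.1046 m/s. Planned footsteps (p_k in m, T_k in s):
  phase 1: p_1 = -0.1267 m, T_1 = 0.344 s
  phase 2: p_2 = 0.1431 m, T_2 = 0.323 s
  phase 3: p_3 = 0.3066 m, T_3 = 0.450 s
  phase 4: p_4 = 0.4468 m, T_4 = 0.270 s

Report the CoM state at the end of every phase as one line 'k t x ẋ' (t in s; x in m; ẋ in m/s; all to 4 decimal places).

1 0.3440 0.0808 0.6351
2 0.6670 0.2882 0.7740
3 1.1170 0.7612 1.7176
4 1.3870 1.4318 3.5887

phase 1: p=-0.1267, T=0.344, ωT=1.161172, cosh=1.753397, sinh=1.440278; start (x,ẋ)=(-0.033800, 0.104600) → end (x,ẋ)=(0.080822, 0.635053)
phase 2: p=0.1431, T=0.323, ωT=1.090287, cosh=1.655623, sinh=1.319503; start (x,ẋ)=(0.080822, 0.635053) → end (x,ẋ)=(0.288237, 0.774023)
phase 3: p=0.3066, T=0.450, ωT=1.518975, cosh=2.393239, sinh=2.174302; start (x,ẋ)=(0.288237, 0.774023) → end (x,ẋ)=(0.761234, 1.717649)
phase 4: p=0.4468, T=0.270, ωT=0.911385, cosh=1.444866, sinh=1.042899; start (x,ẋ)=(0.761234, 1.717649) → end (x,ẋ)=(1.431802, 3.588677)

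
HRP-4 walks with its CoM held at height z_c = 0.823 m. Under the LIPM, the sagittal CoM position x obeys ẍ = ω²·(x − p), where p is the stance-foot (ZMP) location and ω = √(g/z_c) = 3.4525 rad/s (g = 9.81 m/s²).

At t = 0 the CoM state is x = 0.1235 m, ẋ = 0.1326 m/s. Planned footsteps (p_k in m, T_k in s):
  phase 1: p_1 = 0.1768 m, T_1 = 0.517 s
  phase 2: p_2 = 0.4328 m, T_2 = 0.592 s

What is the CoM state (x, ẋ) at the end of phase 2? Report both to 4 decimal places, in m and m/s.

phase 1: p=0.1768, T=0.517, ωT=1.784943, cosh=3.063522, sinh=2.895715; start (x,ẋ)=(0.123500, 0.132600) → end (x,ẋ)=(0.124730, -0.126641)
phase 2: p=0.4328, T=0.592, ωT=2.043880, cosh=3.925016, sinh=3.795491; start (x,ẋ)=(0.124730, -0.126641) → end (x,ẋ)=(-0.915603, -4.534000)

x = -0.9156, ẋ = -4.5340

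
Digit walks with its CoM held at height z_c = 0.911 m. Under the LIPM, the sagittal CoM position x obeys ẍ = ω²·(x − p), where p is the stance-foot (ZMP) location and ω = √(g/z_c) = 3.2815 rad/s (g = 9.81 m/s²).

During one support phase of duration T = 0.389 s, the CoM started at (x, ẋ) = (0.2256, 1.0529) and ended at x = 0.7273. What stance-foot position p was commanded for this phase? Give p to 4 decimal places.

ωT = 3.2815·0.389 = 1.276504; cosh(ωT) = 1.931549, sinh(ωT) = 1.652537
x(T) = p + (x₀−p)·cosh(ωT) + (ẋ₀/ω)·sinh(ωT) ⇒ p·(1 − cosh) = x(T) − x₀·cosh − (ẋ₀/ω)·sinh
numerator   = 0.7273 − (0.2256)·1.931549 − (1.0529/3.2815)·1.652537 = -0.238689
denominator = 1 − 1.931549 = -0.931549
p = -0.238689 / -0.931549 = 0.2562

p = 0.2562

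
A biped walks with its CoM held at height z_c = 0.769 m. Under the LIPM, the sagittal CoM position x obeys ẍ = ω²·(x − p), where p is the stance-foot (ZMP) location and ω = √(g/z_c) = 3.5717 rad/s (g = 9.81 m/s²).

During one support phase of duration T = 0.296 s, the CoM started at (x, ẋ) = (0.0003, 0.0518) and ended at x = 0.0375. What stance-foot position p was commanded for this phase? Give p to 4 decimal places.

ωT = 3.5717·0.296 = 1.057223; cosh(ωT) = 1.612893, sinh(ωT) = 1.265474
x(T) = p + (x₀−p)·cosh(ωT) + (ẋ₀/ω)·sinh(ωT) ⇒ p·(1 − cosh) = x(T) − x₀·cosh − (ẋ₀/ω)·sinh
numerator   = 0.0375 − (0.0003)·1.612893 − (0.0518/3.5717)·1.265474 = 0.018663
denominator = 1 − 1.612893 = -0.612893
p = 0.018663 / -0.612893 = -0.0305

p = -0.0305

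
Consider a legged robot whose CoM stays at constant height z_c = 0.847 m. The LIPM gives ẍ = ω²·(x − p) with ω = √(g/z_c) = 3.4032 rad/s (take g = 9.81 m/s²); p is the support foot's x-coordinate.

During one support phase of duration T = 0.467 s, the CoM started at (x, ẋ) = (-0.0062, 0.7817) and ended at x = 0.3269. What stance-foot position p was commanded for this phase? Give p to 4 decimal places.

p = 0.1267

ωT = 3.4032·0.467 = 1.589294; cosh(ωT) = 2.552180, sinh(ωT) = 2.348110
x(T) = p + (x₀−p)·cosh(ωT) + (ẋ₀/ω)·sinh(ωT) ⇒ p·(1 − cosh) = x(T) − x₀·cosh − (ẋ₀/ω)·sinh
numerator   = 0.3269 − (-0.0062)·2.552180 − (0.7817/3.4032)·2.348110 = -0.196627
denominator = 1 − 2.552180 = -1.552180
p = -0.196627 / -1.552180 = 0.1267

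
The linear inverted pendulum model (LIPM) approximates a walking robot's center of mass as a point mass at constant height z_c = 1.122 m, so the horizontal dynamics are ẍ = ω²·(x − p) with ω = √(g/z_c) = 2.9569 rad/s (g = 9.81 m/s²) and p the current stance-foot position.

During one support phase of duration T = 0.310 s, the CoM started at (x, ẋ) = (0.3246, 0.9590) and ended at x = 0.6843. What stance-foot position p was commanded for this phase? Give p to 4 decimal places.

p = 0.2824

ωT = 2.9569·0.310 = 0.916639; cosh(ωT) = 1.450366, sinh(ωT) = 1.050505
x(T) = p + (x₀−p)·cosh(ωT) + (ẋ₀/ω)·sinh(ωT) ⇒ p·(1 − cosh) = x(T) − x₀·cosh − (ẋ₀/ω)·sinh
numerator   = 0.6843 − (0.3246)·1.450366 − (0.9590/2.9569)·1.050505 = -0.127195
denominator = 1 − 1.450366 = -0.450366
p = -0.127195 / -0.450366 = 0.2824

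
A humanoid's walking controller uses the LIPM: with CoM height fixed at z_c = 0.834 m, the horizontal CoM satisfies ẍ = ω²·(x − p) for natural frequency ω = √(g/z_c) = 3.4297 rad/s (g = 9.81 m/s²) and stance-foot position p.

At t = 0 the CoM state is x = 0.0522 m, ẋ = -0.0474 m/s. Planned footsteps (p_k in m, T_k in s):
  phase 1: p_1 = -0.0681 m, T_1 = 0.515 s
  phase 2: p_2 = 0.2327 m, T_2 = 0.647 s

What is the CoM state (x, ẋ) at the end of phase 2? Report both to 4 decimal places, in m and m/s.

x = 1.6986, ẋ = 5.1311

phase 1: p=-0.0681, T=0.515, ωT=1.766296, cosh=3.010055, sinh=2.839090; start (x,ẋ)=(0.052200, -0.047400) → end (x,ẋ)=(0.254772, 1.028712)
phase 2: p=0.2327, T=0.647, ωT=2.219016, cosh=4.653495, sinh=4.544779; start (x,ẋ)=(0.254772, 1.028712) → end (x,ẋ)=(1.698584, 5.131149)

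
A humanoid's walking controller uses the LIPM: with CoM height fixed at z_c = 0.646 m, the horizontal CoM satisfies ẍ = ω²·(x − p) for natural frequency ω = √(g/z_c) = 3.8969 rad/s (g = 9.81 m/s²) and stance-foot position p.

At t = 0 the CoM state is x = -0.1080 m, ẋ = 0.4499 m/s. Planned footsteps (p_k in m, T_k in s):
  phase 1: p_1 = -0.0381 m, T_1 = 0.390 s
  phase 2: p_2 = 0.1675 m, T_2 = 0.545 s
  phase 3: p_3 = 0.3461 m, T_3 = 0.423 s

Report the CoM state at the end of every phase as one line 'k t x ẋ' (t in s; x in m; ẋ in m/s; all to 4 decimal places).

phase 1: p=-0.0381, T=0.390, ωT=1.519791, cosh=2.395014, sinh=2.176256; start (x,ẋ)=(-0.108000, 0.449900) → end (x,ẋ)=(0.045739, 0.484719)
phase 2: p=0.1675, T=0.545, ωT=2.123811, cosh=4.241259, sinh=4.121684; start (x,ẋ)=(0.045739, 0.484719) → end (x,ẋ)=(0.163759, 0.100118)
phase 3: p=0.3461, T=0.423, ωT=1.648389, cosh=2.695478, sinh=2.503118; start (x,ẋ)=(0.163759, 0.100118) → end (x,ẋ)=(-0.081087, -1.508764)

1 0.3900 0.0457 0.4847
2 0.9350 0.1638 0.1001
3 1.3580 -0.0811 -1.5088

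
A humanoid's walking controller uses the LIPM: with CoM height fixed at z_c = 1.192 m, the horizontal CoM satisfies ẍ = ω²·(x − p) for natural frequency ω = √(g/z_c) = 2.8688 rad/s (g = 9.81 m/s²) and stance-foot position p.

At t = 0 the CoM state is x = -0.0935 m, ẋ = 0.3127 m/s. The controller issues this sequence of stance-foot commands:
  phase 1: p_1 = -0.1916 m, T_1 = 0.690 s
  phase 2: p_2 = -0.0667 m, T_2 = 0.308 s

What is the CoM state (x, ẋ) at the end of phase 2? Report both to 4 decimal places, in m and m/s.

phase 1: p=-0.1916, T=0.690, ωT=1.979472, cosh=3.688531, sinh=3.550389; start (x,ẋ)=(-0.093500, 0.312700) → end (x,ẋ)=(0.557238, 2.152587)
phase 2: p=-0.0667, T=0.308, ωT=0.883590, cosh=1.416434, sinh=1.003138; start (x,ẋ)=(0.557238, 2.152587) → end (x,ẋ)=(1.569766, 4.844567)

x = 1.5698, ẋ = 4.8446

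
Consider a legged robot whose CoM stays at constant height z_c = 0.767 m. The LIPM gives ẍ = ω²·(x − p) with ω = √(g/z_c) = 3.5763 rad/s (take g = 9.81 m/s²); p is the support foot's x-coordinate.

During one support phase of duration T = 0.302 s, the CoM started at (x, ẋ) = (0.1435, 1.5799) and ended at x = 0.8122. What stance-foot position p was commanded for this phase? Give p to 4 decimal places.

ωT = 3.5763·0.302 = 1.080043; cosh(ωT) = 1.642193, sinh(ωT) = 1.302612
x(T) = p + (x₀−p)·cosh(ωT) + (ẋ₀/ω)·sinh(ωT) ⇒ p·(1 − cosh) = x(T) − x₀·cosh − (ẋ₀/ω)·sinh
numerator   = 0.8122 − (0.1435)·1.642193 − (1.5799/3.5763)·1.302612 = 0.001091
denominator = 1 − 1.642193 = -0.642193
p = 0.001091 / -0.642193 = -0.0017

p = -0.0017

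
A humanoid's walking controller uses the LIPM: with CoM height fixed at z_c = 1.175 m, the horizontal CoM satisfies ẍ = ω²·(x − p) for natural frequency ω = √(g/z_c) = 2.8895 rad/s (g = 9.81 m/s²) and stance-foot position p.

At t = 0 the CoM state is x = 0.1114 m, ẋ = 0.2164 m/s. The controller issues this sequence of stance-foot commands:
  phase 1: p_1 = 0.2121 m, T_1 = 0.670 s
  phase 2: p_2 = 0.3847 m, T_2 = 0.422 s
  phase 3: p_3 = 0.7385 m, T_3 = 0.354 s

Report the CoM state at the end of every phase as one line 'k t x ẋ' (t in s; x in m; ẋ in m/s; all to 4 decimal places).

1 0.6700 0.1100 -0.2218
2 1.0920 -0.2394 -1.6344
3 1.4460 -1.4821 -5.9880

phase 1: p=0.2121, T=0.670, ωT=1.935965, cosh=3.537507, sinh=3.393222; start (x,ẋ)=(0.111400, 0.216400) → end (x,ẋ)=(0.109998, -0.221818)
phase 2: p=0.3847, T=0.422, ωT=1.219369, cosh=1.840234, sinh=1.544817; start (x,ẋ)=(0.109998, -0.221818) → end (x,ẋ)=(-0.239407, -1.634400)
phase 3: p=0.7385, T=0.354, ωT=1.022883, cosh=1.570379, sinh=1.210822; start (x,ẋ)=(-0.239407, -1.634400) → end (x,ẋ)=(-1.482068, -5.988004)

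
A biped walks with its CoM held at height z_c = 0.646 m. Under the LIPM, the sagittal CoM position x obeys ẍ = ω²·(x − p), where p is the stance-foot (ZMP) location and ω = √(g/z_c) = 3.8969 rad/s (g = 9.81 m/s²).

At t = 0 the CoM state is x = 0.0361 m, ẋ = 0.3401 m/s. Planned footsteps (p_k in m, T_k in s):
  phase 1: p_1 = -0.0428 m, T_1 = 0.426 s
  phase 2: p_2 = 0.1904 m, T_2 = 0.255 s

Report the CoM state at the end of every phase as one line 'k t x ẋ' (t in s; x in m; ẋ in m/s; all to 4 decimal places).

phase 1: p=-0.0428, T=0.426, ωT=1.660079, cosh=2.724926, sinh=2.534802; start (x,ẋ)=(0.036100, 0.340100) → end (x,ẋ)=(0.393420, 1.706111)
phase 2: p=0.1904, T=0.255, ωT=0.993710, cosh=1.535719, sinh=1.165518; start (x,ẋ)=(0.393420, 1.706111) → end (x,ẋ)=(1.012460, 3.542206)

1 0.4260 0.3934 1.7061
2 0.6810 1.0125 3.5422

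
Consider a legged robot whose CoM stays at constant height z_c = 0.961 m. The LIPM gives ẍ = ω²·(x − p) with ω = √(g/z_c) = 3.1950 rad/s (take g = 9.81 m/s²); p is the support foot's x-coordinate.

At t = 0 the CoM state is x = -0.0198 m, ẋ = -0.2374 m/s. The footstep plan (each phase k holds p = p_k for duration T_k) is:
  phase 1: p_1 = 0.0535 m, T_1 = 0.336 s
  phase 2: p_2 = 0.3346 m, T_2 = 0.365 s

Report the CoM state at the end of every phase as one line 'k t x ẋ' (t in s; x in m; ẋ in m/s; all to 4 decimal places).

phase 1: p=0.0535, T=0.336, ωT=1.073520, cosh=1.633731, sinh=1.291928; start (x,ẋ)=(-0.019800, -0.237400) → end (x,ẋ)=(-0.162247, -0.690409)
phase 2: p=0.3346, T=0.365, ωT=1.166175, cosh=1.760624, sinh=1.449068; start (x,ẋ)=(-0.162247, -0.690409) → end (x,ẋ)=(-0.853291, -3.515841)

1 0.3360 -0.1622 -0.6904
2 0.7010 -0.8533 -3.5158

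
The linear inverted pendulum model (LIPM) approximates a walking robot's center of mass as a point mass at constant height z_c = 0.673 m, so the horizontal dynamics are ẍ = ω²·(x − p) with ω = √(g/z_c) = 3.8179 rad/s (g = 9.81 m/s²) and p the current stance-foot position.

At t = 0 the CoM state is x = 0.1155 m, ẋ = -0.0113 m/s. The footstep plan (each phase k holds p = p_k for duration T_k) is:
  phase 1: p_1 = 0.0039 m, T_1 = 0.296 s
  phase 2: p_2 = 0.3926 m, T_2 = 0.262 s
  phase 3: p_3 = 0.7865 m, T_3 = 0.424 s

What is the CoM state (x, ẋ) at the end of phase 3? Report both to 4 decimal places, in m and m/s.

x = -0.6186, ẋ = -4.9686

phase 1: p=0.0039, T=0.296, ωT=1.130098, cosh=1.709481, sinh=1.386480; start (x,ẋ)=(0.115500, -0.011300) → end (x,ẋ)=(0.190574, 0.571431)
phase 2: p=0.3926, T=0.262, ωT=1.000290, cosh=1.543421, sinh=1.175648; start (x,ẋ)=(0.190574, 0.571431) → end (x,ẋ)=(0.256751, -0.024835)
phase 3: p=0.7865, T=0.424, ωT=1.618790, cosh=2.622558, sinh=2.424420; start (x,ẋ)=(0.256751, -0.024835) → end (x,ẋ)=(-0.618569, -4.968592)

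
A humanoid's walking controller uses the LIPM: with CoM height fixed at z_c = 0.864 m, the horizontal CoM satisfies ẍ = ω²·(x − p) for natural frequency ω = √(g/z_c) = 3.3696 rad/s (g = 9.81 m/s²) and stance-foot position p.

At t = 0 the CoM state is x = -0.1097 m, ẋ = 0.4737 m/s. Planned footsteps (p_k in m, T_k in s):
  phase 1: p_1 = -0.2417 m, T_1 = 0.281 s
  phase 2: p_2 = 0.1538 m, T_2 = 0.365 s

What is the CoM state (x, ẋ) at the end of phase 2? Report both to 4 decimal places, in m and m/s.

phase 1: p=-0.2417, T=0.281, ωT=0.946858, cosh=1.482778, sinh=1.094819; start (x,ẋ)=(-0.109700, 0.473700) → end (x,ẋ)=(0.107937, 1.189353)
phase 2: p=0.1538, T=0.365, ωT=1.229904, cosh=1.856611, sinh=1.564290; start (x,ẋ)=(0.107937, 1.189353) → end (x,ẋ)=(0.620791, 1.966421)

x = 0.6208, ẋ = 1.9664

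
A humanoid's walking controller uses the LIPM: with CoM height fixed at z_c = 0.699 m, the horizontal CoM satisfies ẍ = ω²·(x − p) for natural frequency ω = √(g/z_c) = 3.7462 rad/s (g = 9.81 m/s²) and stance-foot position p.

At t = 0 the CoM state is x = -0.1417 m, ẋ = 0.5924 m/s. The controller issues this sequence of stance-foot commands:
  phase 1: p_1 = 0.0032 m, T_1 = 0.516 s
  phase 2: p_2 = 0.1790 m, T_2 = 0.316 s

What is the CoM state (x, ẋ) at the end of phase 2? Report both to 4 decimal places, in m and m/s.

phase 1: p=0.0032, T=0.516, ωT=1.933039, cosh=3.527594, sinh=3.382886; start (x,ẋ)=(-0.141700, 0.592400) → end (x,ẋ)=(0.027000, 0.253434)
phase 2: p=0.1790, T=0.316, ωT=1.183799, cosh=1.786438, sinh=1.480324; start (x,ẋ)=(0.027000, 0.253434) → end (x,ẋ)=(0.007606, -0.390189)

x = 0.0076, ẋ = -0.3902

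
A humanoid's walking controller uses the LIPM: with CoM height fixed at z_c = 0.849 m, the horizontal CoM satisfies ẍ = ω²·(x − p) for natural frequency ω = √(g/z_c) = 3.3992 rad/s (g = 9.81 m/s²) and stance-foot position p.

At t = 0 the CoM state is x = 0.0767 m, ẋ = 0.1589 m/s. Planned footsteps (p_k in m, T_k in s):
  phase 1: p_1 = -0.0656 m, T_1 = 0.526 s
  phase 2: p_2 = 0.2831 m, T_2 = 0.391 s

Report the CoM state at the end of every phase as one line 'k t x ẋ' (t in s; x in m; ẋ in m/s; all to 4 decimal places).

phase 1: p=-0.0656, T=0.526, ωT=1.787979, cosh=3.072330, sinh=2.905032; start (x,ẋ)=(0.076700, 0.158900) → end (x,ẋ)=(0.507392, 1.893375)
phase 2: p=0.2831, T=0.391, ωT=1.329087, cosh=2.021156, sinh=1.756437; start (x,ẋ)=(0.507392, 1.893375) → end (x,ẋ)=(1.714775, 5.165937)

1 0.5260 0.5074 1.8934
2 0.9170 1.7148 5.1659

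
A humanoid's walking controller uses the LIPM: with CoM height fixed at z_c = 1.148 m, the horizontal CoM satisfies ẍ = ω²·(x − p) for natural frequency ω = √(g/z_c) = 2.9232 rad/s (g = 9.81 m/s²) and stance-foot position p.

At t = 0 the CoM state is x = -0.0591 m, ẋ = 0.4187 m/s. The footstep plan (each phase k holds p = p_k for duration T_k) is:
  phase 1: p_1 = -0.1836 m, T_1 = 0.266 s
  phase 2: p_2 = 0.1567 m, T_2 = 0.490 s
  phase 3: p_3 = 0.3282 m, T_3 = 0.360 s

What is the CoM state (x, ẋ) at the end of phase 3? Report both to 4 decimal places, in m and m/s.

x = 1.4918, ẋ = 3.6616

phase 1: p=-0.1836, T=0.266, ωT=0.777571, cosh=1.317851, sinh=0.858330; start (x,ẋ)=(-0.059100, 0.418700) → end (x,ẋ)=(0.103414, 0.864163)
phase 2: p=0.1567, T=0.490, ωT=1.432368, cosh=2.213674, sinh=1.974932; start (x,ẋ)=(0.103414, 0.864163) → end (x,ẋ)=(0.622576, 1.605349)
phase 3: p=0.3282, T=0.360, ωT=1.052352, cosh=1.606748, sinh=1.257632; start (x,ẋ)=(0.622576, 1.605349) → end (x,ẋ)=(1.491848, 3.661608)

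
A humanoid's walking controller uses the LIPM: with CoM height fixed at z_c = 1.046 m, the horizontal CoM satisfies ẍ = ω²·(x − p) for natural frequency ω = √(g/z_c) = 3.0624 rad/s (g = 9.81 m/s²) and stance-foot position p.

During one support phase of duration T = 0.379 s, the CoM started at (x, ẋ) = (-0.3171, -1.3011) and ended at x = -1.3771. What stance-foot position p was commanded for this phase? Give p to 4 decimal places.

ωT = 3.0624·0.379 = 1.160650; cosh(ωT) = 1.752644, sinh(ωT) = 1.439362
x(T) = p + (x₀−p)·cosh(ωT) + (ẋ₀/ω)·sinh(ωT) ⇒ p·(1 − cosh) = x(T) − x₀·cosh − (ẋ₀/ω)·sinh
numerator   = -1.3771 − (-0.3171)·1.752644 − (-1.3011/3.0624)·1.439362 = -0.209805
denominator = 1 − 1.752644 = -0.752644
p = -0.209805 / -0.752644 = 0.2788

p = 0.2788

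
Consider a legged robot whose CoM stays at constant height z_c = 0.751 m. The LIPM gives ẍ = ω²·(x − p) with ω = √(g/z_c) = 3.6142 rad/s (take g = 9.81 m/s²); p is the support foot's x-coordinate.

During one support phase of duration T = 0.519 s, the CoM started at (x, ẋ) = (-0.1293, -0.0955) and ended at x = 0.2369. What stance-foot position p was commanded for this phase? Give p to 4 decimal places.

p = -0.3218

ωT = 3.6142·0.519 = 1.875770; cosh(ωT) = 3.339539, sinh(ωT) = 3.186302
x(T) = p + (x₀−p)·cosh(ωT) + (ẋ₀/ω)·sinh(ωT) ⇒ p·(1 − cosh) = x(T) − x₀·cosh − (ẋ₀/ω)·sinh
numerator   = 0.2369 − (-0.1293)·3.339539 − (-0.0955/3.6142)·3.186302 = 0.752896
denominator = 1 − 3.339539 = -2.339539
p = 0.752896 / -2.339539 = -0.3218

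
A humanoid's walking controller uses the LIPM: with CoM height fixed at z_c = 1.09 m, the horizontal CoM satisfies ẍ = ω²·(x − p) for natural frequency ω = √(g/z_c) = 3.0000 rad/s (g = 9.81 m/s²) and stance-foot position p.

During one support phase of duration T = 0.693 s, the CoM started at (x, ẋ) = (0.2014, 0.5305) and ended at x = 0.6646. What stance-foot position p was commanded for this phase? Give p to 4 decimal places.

ωT = 3.0000·0.693 = 2.079000; cosh(ωT) = 4.060762, sinh(ωT) = 3.935707
x(T) = p + (x₀−p)·cosh(ωT) + (ẋ₀/ω)·sinh(ωT) ⇒ p·(1 − cosh) = x(T) − x₀·cosh − (ẋ₀/ω)·sinh
numerator   = 0.6646 − (0.2014)·4.060762 − (0.5305/3.0000)·3.935707 = -0.849202
denominator = 1 − 4.060762 = -3.060762
p = -0.849202 / -3.060762 = 0.2774

p = 0.2774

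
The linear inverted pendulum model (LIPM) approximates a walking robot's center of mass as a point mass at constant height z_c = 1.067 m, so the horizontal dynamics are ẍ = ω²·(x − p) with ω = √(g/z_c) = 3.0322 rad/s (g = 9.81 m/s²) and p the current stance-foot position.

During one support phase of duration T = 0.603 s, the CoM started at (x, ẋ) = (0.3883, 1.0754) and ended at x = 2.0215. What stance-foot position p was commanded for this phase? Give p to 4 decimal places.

p = 0.1338

ωT = 3.0322·0.603 = 1.828417; cosh(ωT) = 3.192346, sinh(ωT) = 3.031678
x(T) = p + (x₀−p)·cosh(ωT) + (ẋ₀/ω)·sinh(ωT) ⇒ p·(1 − cosh) = x(T) − x₀·cosh − (ẋ₀/ω)·sinh
numerator   = 2.0215 − (0.3883)·3.192346 − (1.0754/3.0322)·3.031678 = -0.293303
denominator = 1 − 3.192346 = -2.192346
p = -0.293303 / -2.192346 = 0.1338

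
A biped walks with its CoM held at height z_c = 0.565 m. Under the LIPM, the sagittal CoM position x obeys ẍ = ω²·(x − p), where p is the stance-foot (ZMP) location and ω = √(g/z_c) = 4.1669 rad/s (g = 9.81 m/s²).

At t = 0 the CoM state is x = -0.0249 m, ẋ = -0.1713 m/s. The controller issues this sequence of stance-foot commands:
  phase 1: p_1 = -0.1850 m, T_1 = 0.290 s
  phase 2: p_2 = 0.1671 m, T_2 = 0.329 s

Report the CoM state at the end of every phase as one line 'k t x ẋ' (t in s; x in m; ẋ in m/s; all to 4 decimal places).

phase 1: p=-0.1850, T=0.290, ωT=1.208401, cosh=1.823401, sinh=1.524726; start (x,ẋ)=(-0.024900, -0.171300) → end (x,ẋ)=(0.044245, 0.704828)
phase 2: p=0.1671, T=0.329, ωT=1.370910, cosh=2.096405, sinh=1.842529; start (x,ẋ)=(0.044245, 0.704828) → end (x,ẋ)=(0.221209, 0.534372)

1 0.2900 0.0442 0.7048
2 0.6190 0.2212 0.5344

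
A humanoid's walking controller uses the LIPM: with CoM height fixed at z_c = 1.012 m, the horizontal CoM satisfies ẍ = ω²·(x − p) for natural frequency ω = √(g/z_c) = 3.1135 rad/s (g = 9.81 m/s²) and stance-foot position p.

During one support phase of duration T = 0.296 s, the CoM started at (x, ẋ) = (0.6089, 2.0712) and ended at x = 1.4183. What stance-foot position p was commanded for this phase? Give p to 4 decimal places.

ωT = 3.1135·0.296 = 0.921596; cosh(ωT) = 1.455591, sinh(ωT) = 1.057707
x(T) = p + (x₀−p)·cosh(ωT) + (ẋ₀/ω)·sinh(ωT) ⇒ p·(1 − cosh) = x(T) − x₀·cosh − (ẋ₀/ω)·sinh
numerator   = 1.4183 − (0.6089)·1.455591 − (2.0712/3.1135)·1.057707 = -0.171630
denominator = 1 − 1.455591 = -0.455591
p = -0.171630 / -0.455591 = 0.3767

p = 0.3767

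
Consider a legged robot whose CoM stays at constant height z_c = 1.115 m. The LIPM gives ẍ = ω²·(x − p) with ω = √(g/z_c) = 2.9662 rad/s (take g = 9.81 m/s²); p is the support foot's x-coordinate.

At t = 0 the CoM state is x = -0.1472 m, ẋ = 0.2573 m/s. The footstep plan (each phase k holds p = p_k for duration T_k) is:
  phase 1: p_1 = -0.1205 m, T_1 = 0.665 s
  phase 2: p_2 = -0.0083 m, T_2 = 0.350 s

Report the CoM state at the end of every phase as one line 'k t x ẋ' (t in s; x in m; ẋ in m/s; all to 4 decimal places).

phase 1: p=-0.1205, T=0.665, ωT=1.972523, cosh=3.663948, sinh=3.524843; start (x,ẋ)=(-0.147200, 0.257300) → end (x,ẋ)=(0.087431, 0.663575)
phase 2: p=-0.0083, T=0.350, ωT=1.038170, cosh=1.589073, sinh=1.234971; start (x,ẋ)=(0.087431, 0.663575) → end (x,ẋ)=(0.420102, 1.405150)

1 0.6650 0.0874 0.6636
2 1.0150 0.4201 1.4052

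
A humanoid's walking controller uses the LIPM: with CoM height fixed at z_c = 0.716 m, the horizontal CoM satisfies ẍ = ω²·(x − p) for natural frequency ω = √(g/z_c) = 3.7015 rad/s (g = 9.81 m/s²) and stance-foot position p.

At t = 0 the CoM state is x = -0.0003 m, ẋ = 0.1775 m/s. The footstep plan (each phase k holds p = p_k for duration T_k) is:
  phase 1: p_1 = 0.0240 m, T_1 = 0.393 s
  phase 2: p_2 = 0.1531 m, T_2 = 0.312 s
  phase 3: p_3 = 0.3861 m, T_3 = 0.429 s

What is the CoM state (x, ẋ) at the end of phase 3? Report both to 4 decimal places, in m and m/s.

phase 1: p=0.0240, T=0.393, ωT=1.454689, cosh=2.258313, sinh=2.024840; start (x,ẋ)=(-0.000300, 0.177500) → end (x,ẋ)=(0.066221, 0.218723)
phase 2: p=0.1531, T=0.312, ωT=1.154868, cosh=1.744352, sinh=1.429253; start (x,ẋ)=(0.066221, 0.218723) → end (x,ẋ)=(0.086008, -0.078091)
phase 3: p=0.3861, T=0.429, ωT=1.587943, cosh=2.549010, sinh=2.344665; start (x,ẋ)=(0.086008, -0.078091) → end (x,ẋ)=(-0.428303, -2.803485)

x = -0.4283, ẋ = -2.8035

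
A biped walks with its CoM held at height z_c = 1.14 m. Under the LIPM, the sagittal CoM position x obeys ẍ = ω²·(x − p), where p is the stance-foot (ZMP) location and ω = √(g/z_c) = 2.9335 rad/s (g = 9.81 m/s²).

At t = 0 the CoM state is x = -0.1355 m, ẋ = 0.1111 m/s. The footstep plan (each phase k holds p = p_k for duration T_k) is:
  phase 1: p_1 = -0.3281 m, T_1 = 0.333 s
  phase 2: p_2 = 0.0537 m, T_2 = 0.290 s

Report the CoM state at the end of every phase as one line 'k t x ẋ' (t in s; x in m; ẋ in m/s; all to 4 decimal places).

phase 1: p=-0.3281, T=0.333, ωT=0.976856, cosh=1.516292, sinh=1.139799; start (x,ẋ)=(-0.135500, 0.111100) → end (x,ẋ)=(0.007105, 0.812437)
phase 2: p=0.0537, T=0.290, ωT=0.850715, cosh=1.384215, sinh=0.957105; start (x,ẋ)=(0.007105, 0.812437) → end (x,ẋ)=(0.254275, 0.993765)

1 0.3330 0.0071 0.8124
2 0.6230 0.2543 0.9938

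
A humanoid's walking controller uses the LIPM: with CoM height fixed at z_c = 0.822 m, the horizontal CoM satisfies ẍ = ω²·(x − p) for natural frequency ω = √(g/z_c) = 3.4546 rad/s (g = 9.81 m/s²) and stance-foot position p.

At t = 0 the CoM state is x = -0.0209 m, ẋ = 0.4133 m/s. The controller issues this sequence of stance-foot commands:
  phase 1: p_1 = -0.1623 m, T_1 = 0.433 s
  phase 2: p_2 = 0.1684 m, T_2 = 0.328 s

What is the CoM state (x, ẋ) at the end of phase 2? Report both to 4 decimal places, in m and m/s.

x = 1.4114, ẋ = 4.6564

phase 1: p=-0.1623, T=0.433, ωT=1.495842, cosh=2.343576, sinh=2.119516; start (x,ẋ)=(-0.020900, 0.413300) → end (x,ẋ)=(0.422655, 2.003942)
phase 2: p=0.1684, T=0.328, ωT=1.133109, cosh=1.713663, sinh=1.391632; start (x,ẋ)=(0.422655, 2.003942) → end (x,ẋ)=(1.411365, 4.656423)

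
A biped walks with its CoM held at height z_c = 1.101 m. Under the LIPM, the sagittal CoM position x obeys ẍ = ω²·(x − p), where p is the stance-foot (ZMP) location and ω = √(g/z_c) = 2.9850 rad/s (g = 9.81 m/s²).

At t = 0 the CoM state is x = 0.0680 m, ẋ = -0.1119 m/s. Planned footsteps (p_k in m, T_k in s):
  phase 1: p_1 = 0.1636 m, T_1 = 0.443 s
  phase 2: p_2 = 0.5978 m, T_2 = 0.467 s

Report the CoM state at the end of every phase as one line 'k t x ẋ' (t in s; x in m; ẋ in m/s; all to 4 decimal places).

phase 1: p=0.1636, T=0.443, ωT=1.322355, cosh=2.009377, sinh=1.742870; start (x,ẋ)=(0.068000, -0.111900) → end (x,ẋ)=(-0.093832, -0.722205)
phase 2: p=0.5978, T=0.467, ωT=1.393995, cosh=2.139502, sinh=1.891420; start (x,ẋ)=(-0.093832, -0.722205) → end (x,ẋ)=(-1.339568, -5.450037)

1 0.4430 -0.0938 -0.7222
2 0.9100 -1.3396 -5.4500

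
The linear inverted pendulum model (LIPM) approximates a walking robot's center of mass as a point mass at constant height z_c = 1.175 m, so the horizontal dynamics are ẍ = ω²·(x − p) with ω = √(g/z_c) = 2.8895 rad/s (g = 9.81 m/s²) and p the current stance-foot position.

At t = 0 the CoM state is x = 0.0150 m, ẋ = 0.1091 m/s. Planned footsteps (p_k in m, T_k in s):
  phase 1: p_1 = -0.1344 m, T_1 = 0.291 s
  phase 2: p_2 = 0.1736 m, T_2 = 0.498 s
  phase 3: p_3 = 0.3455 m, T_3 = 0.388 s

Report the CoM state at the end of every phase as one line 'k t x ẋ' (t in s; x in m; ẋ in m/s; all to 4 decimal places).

phase 1: p=-0.1344, T=0.291, ωT=0.840844, cosh=1.374835, sinh=0.943489; start (x,ẋ)=(0.015000, 0.109100) → end (x,ẋ)=(0.106624, 0.557290)
phase 2: p=0.1736, T=0.498, ωT=1.438971, cosh=2.226763, sinh=1.989592; start (x,ẋ)=(0.106624, 0.557290) → end (x,ẋ)=(0.408188, 0.855914)
phase 3: p=0.3455, T=0.388, ωT=1.121126, cosh=1.697110, sinh=1.371197; start (x,ẋ)=(0.408188, 0.855914) → end (x,ẋ)=(0.858058, 1.700954)

1 0.2910 0.1066 0.5573
2 0.7890 0.4082 0.8559
3 1.1770 0.8581 1.7010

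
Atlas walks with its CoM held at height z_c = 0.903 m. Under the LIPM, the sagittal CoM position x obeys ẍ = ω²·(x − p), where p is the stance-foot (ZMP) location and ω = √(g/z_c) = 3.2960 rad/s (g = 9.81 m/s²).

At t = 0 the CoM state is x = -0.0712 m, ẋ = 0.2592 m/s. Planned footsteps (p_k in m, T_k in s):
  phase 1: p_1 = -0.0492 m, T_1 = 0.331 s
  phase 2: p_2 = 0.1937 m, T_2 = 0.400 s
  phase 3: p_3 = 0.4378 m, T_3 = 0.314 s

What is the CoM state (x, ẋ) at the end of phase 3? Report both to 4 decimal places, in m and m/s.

x = -0.3530, ẋ = -2.2338

phase 1: p=-0.0492, T=0.331, ωT=1.090976, cosh=1.656533, sinh=1.320645; start (x,ẋ)=(-0.071200, 0.259200) → end (x,ẋ)=(0.018213, 0.333611)
phase 2: p=0.1937, T=0.400, ωT=1.318400, cosh=2.002500, sinh=1.734937; start (x,ẋ)=(0.018213, 0.333611) → end (x,ẋ)=(0.017892, -0.335442)
phase 3: p=0.4378, T=0.314, ωT=1.034944, cosh=1.585097, sinh=1.229851; start (x,ẋ)=(0.017892, -0.335442) → end (x,ẋ)=(-0.352960, -2.233843)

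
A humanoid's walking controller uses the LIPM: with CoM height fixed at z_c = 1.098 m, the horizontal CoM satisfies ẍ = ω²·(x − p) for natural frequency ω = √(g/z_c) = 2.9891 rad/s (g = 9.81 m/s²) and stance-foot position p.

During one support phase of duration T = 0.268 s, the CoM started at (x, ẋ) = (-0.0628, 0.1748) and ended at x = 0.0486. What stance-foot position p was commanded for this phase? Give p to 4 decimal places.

ωT = 2.9891·0.268 = 0.801079; cosh(ωT) = 1.338394, sinh(ωT) = 0.889549
x(T) = p + (x₀−p)·cosh(ωT) + (ẋ₀/ω)·sinh(ωT) ⇒ p·(1 − cosh) = x(T) − x₀·cosh − (ẋ₀/ω)·sinh
numerator   = 0.0486 − (-0.0628)·1.338394 − (0.1748/2.9891)·0.889549 = 0.080631
denominator = 1 − 1.338394 = -0.338394
p = 0.080631 / -0.338394 = -0.2383

p = -0.2383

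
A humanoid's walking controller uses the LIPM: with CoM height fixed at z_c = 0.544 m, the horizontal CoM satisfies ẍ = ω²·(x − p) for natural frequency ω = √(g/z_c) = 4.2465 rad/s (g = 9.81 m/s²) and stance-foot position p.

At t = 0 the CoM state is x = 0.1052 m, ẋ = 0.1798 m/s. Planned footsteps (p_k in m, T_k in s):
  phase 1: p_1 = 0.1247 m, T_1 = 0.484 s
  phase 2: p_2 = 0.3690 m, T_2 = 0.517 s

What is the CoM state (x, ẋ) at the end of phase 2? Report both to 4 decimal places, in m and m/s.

phase 1: p=0.1247, T=0.484, ωT=2.055306, cosh=3.968640, sinh=3.840587; start (x,ẋ)=(0.105200, 0.179800) → end (x,ẋ)=(0.209925, 0.395535)
phase 2: p=0.3690, T=0.517, ωT=2.195441, cosh=4.547634, sinh=4.436324; start (x,ẋ)=(0.209925, 0.395535) → end (x,ẋ)=(0.058800, -1.198045)

x = 0.0588, ẋ = -1.1980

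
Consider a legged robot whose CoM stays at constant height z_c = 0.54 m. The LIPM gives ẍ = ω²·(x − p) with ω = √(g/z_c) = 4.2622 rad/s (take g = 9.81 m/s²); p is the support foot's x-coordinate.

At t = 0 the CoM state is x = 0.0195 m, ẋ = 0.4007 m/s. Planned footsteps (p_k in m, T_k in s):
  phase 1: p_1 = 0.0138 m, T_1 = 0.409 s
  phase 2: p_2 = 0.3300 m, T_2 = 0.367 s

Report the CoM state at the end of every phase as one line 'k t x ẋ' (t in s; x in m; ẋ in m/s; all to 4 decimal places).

1 0.4090 0.2910 1.2475
2 0.7760 0.9016 2.7321

phase 1: p=0.0138, T=0.409, ωT=1.743240, cosh=2.945392, sinh=2.770439; start (x,ẋ)=(0.019500, 0.400700) → end (x,ẋ)=(0.291045, 1.247525)
phase 2: p=0.3300, T=0.367, ωT=1.564227, cosh=2.494115, sinh=2.284866; start (x,ẋ)=(0.291045, 1.247525) → end (x,ẋ)=(0.901610, 2.732103)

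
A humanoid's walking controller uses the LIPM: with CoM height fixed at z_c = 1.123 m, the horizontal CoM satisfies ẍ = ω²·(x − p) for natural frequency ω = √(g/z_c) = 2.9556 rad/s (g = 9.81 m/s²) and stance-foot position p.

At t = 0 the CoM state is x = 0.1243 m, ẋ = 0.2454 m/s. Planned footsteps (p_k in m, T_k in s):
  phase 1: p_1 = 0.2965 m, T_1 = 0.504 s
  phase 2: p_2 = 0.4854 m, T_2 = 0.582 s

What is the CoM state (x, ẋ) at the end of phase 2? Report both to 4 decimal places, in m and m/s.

phase 1: p=0.2965, T=0.504, ωT=1.489622, cosh=2.330439, sinh=2.104981; start (x,ẋ)=(0.124300, 0.245400) → end (x,ẋ)=(0.069973, -0.499450)
phase 2: p=0.4854, T=0.582, ωT=1.720159, cosh=2.882228, sinh=2.703190; start (x,ẋ)=(0.069973, -0.499450) → end (x,ẋ)=(-1.168753, -4.758605)

x = -1.1688, ẋ = -4.7586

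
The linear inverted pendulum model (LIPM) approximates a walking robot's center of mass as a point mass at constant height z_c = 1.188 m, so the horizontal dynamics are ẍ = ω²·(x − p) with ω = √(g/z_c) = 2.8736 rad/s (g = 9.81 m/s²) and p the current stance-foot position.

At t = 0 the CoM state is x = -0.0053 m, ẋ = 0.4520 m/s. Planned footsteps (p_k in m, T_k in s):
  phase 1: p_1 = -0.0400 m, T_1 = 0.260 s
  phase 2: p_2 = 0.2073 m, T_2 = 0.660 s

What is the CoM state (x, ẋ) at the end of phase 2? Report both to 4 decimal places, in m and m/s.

phase 1: p=-0.0400, T=0.260, ωT=0.747136, cosh=1.292333, sinh=0.818612; start (x,ẋ)=(-0.005300, 0.452000) → end (x,ẋ)=(0.133607, 0.665762)
phase 2: p=0.2073, T=0.660, ωT=1.896576, cosh=3.406561, sinh=3.256480; start (x,ẋ)=(0.133607, 0.665762) → end (x,ẋ)=(0.710728, 1.578350)

x = 0.7107, ẋ = 1.5783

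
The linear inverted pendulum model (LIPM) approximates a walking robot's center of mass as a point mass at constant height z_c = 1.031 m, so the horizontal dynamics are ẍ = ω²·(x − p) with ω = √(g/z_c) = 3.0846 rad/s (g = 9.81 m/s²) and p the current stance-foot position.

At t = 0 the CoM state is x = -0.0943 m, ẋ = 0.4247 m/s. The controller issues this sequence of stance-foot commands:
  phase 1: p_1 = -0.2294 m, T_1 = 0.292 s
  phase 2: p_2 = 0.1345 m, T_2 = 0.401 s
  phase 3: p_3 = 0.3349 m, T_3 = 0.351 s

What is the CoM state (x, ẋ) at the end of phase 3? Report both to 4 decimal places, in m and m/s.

phase 1: p=-0.2294, T=0.292, ωT=0.900703, cosh=1.433809, sinh=1.027525; start (x,ẋ)=(-0.094300, 0.424700) → end (x,ẋ)=(0.105781, 1.037138)
phase 2: p=0.1345, T=0.401, ωT=1.236925, cosh=1.867639, sinh=1.577363; start (x,ẋ)=(0.105781, 1.037138) → end (x,ẋ)=(0.611222, 1.797268)
phase 3: p=0.3349, T=0.351, ωT=1.082695, cosh=1.645653, sinh=1.306972; start (x,ẋ)=(0.611222, 1.797268) → end (x,ẋ)=(1.551149, 4.071669)

x = 1.5511, ẋ = 4.0717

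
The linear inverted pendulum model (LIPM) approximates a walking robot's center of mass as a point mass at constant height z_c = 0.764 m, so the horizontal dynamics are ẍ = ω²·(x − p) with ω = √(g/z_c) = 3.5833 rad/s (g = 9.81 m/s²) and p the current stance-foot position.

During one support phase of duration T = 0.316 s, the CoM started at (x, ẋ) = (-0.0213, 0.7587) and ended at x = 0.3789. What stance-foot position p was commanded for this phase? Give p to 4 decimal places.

ωT = 3.5833·0.316 = 1.132323; cosh(ωT) = 1.712570, sinh(ωT) = 1.390286
x(T) = p + (x₀−p)·cosh(ωT) + (ẋ₀/ω)·sinh(ωT) ⇒ p·(1 − cosh) = x(T) − x₀·cosh − (ẋ₀/ω)·sinh
numerator   = 0.3789 − (-0.0213)·1.712570 − (0.7587/3.5833)·1.390286 = 0.121009
denominator = 1 − 1.712570 = -0.712570
p = 0.121009 / -0.712570 = -0.1698

p = -0.1698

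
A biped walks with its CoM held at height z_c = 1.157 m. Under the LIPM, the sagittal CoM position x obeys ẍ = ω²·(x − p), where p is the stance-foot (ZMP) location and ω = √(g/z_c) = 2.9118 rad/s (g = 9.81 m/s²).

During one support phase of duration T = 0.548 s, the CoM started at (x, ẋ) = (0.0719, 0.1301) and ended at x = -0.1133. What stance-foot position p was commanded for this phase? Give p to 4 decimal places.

p = 0.2575

ωT = 2.9118·0.548 = 1.595666; cosh(ωT) = 2.567194, sinh(ωT) = 2.364421
x(T) = p + (x₀−p)·cosh(ωT) + (ẋ₀/ω)·sinh(ωT) ⇒ p·(1 − cosh) = x(T) − x₀·cosh − (ẋ₀/ω)·sinh
numerator   = -0.1133 − (0.0719)·2.567194 − (0.1301/2.9118)·2.364421 = -0.403524
denominator = 1 − 2.567194 = -1.567194
p = -0.403524 / -1.567194 = 0.2575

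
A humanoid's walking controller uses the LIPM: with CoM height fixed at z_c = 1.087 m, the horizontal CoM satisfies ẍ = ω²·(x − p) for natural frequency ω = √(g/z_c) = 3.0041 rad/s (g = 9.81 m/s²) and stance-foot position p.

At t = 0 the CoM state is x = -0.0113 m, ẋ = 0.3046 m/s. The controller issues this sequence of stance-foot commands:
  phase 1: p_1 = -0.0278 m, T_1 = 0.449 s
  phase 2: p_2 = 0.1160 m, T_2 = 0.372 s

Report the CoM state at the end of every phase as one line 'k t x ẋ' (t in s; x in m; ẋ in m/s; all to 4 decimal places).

phase 1: p=-0.0278, T=0.449, ωT=1.348841, cosh=2.056249, sinh=1.796708; start (x,ẋ)=(-0.011300, 0.304600) → end (x,ẋ)=(0.188305, 0.715392)
phase 2: p=0.1160, T=0.372, ωT=1.117525, cosh=1.692183, sinh=1.365095; start (x,ẋ)=(0.188305, 0.715392) → end (x,ẋ)=(0.563435, 1.507088)

1 0.4490 0.1883 0.7154
2 0.8210 0.5634 1.5071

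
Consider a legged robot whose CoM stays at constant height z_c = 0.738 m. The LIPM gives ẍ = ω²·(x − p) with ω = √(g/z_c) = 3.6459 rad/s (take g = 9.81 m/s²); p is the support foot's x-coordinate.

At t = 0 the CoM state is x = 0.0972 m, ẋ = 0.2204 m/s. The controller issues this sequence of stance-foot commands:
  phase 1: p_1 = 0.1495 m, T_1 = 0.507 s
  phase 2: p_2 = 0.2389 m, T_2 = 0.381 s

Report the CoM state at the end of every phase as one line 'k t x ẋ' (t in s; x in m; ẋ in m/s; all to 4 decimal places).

1 0.5070 0.1665 0.1267
2 0.8880 0.1501 -0.2265

phase 1: p=0.1495, T=0.507, ωT=1.848471, cosh=3.253791, sinh=3.096313; start (x,ẋ)=(0.097200, 0.220400) → end (x,ẋ)=(0.166503, 0.126729)
phase 2: p=0.2389, T=0.381, ωT=1.389088, cosh=2.130246, sinh=1.880944; start (x,ẋ)=(0.166503, 0.126729) → end (x,ẋ)=(0.150058, -0.226513)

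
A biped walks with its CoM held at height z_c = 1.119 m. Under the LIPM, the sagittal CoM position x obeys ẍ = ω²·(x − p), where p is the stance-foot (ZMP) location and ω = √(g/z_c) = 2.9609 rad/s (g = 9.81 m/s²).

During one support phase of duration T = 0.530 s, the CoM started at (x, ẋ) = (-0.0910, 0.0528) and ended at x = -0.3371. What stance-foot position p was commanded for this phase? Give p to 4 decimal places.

ωT = 2.9609·0.530 = 1.569277; cosh(ωT) = 2.505685, sinh(ωT) = 2.297489
x(T) = p + (x₀−p)·cosh(ωT) + (ẋ₀/ω)·sinh(ωT) ⇒ p·(1 − cosh) = x(T) − x₀·cosh − (ẋ₀/ω)·sinh
numerator   = -0.3371 − (-0.0910)·2.505685 − (0.0528/2.9609)·2.297489 = -0.150052
denominator = 1 − 2.505685 = -1.505685
p = -0.150052 / -1.505685 = 0.0997

p = 0.0997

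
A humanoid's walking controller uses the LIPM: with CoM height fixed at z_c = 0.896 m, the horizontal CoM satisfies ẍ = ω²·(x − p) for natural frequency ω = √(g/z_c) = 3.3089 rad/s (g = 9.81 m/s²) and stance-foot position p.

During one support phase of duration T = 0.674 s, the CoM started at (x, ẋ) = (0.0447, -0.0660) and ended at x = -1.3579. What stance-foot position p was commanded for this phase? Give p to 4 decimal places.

ωT = 3.3089·0.674 = 2.230199; cosh(ωT) = 4.704610, sinh(ωT) = 4.597103
x(T) = p + (x₀−p)·cosh(ωT) + (ẋ₀/ω)·sinh(ωT) ⇒ p·(1 − cosh) = x(T) − x₀·cosh − (ẋ₀/ω)·sinh
numerator   = -1.3579 − (0.0447)·4.704610 − (-0.0660/3.3089)·4.597103 = -1.476501
denominator = 1 − 4.704610 = -3.704610
p = -1.476501 / -3.704610 = 0.3986

p = 0.3986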